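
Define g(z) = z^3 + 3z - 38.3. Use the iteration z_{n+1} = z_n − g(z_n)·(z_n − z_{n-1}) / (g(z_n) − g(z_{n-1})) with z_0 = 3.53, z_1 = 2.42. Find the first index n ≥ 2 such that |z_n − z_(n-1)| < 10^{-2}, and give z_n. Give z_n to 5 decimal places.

n = 5, z_n = 3.07496

g(3.53) = 16.2769770, g(2.42) = -16.8675120
z_2 = 2.4200000 − (-16.8675120)·(-1.1100000)/(-33.1444890) = 2.9848884;  |Δ| = 0.5648884
g(2.9848884) = -2.7512953
z_3 = 2.9848884 − (-2.7512953)·(0.5648884)/(14.1162167) = 3.0949870;  |Δ| = 0.1100985
g(3.0949870) = 0.6316689
z_4 = 3.0949870 − 0.6316689·(0.1100985)/(3.3829643) = 3.0744293;  |Δ| = 0.0205577
g(3.0744293) = -0.0168508
z_5 = 3.0744293 − (-0.0168508)·(-0.0205577)/(-0.6485197) = 3.0749635;  |Δ| = 0.0005342
|z_5 − z_4| = 0.0005342 < 10^{-2}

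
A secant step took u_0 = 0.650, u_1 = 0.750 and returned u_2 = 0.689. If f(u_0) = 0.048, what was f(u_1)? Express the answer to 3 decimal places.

-0.075

The secant line through (0.650, 0.048) and (0.750, f(u_1)) crosses zero at u_2 = 0.689.
So (0.650, 0.048), (0.750, f(u_1)), (0.689, 0) are collinear:
f(u_1) = 0.048 · (0.750 − 0.689) / (0.650 − 0.689) = 0.048 · (0.06100)/(-0.03900) = -0.07508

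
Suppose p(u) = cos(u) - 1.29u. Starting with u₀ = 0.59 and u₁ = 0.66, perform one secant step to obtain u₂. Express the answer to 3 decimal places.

p(0.59) = 0.06984, p(0.66) = -0.06141
u₂ = 0.66000 − (-0.06141)·(0.66000 − 0.59000) / (-0.06141 − 0.06984) = 0.66000 − (-0.00430)/(-0.13125) = 0.62725

0.627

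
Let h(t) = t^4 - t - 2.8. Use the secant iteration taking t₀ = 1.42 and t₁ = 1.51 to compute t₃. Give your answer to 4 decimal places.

h(1.42) = -0.154131, h(1.51) = 0.888856
t₂ = 1.510000 − 0.888856·(1.510000 − 1.420000) / (0.888856 − (-0.154131)) = 1.510000 − (0.079997)/(1.042987) = 1.433300
h(1.433300) = -0.012950
t₃ = 1.433300 − (-0.012950)·(1.433300 − 1.510000) / (-0.012950 − 0.888856) = 1.433300 − (0.000993)/(-0.901806) = 1.434401

1.4344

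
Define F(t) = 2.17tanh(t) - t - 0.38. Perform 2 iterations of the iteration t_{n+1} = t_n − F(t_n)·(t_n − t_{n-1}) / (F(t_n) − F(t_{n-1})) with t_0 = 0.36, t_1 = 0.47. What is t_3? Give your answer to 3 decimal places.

0.350

F(0.36) = 0.00911, F(0.47) = 0.10089
t_2 = 0.47000 − 0.10089·(0.47000 − 0.36000) / (0.10089 − 0.00911) = 0.47000 − (0.01110)/(0.09178) = 0.34908
F(0.34908) = -0.00092
t_3 = 0.34908 − (-0.00092)·(0.34908 − 0.47000) / (-0.00092 − 0.10089) = 0.34908 − (0.00011)/(-0.10181) = 0.35017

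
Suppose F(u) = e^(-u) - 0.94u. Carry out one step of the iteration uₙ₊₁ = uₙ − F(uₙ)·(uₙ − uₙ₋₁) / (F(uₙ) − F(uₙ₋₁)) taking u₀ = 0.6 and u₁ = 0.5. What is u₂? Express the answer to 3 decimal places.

F(0.6) = -0.01519, F(0.5) = 0.13653
u₂ = 0.50000 − 0.13653·(0.50000 − 0.60000) / (0.13653 − (-0.01519)) = 0.50000 − (-0.01365)/(0.15172) = 0.58999

0.590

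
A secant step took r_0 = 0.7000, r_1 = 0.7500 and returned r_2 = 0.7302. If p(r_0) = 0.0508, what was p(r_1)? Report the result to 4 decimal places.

-0.0333

The secant line through (0.7000, 0.0508) and (0.7500, p(r_1)) crosses zero at r_2 = 0.7302.
So (0.7000, 0.0508), (0.7500, p(r_1)), (0.7302, 0) are collinear:
p(r_1) = 0.0508 · (0.7500 − 0.7302) / (0.7000 − 0.7302) = 0.0508 · (0.019800)/(-0.030200) = -0.033306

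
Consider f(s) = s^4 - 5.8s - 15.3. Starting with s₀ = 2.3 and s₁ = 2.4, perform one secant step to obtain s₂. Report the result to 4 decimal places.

2.3142

f(2.3) = -0.655900, f(2.4) = 3.957600
s₂ = 2.400000 − 3.957600·(2.400000 − 2.300000) / (3.957600 − (-0.655900)) = 2.400000 − (0.395760)/(4.613500) = 2.314217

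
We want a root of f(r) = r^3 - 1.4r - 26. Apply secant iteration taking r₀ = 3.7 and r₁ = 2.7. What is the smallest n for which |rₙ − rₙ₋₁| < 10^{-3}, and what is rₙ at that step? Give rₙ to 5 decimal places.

n = 5, rₙ = 3.11988

f(3.7) = 19.4730000, f(2.7) = -10.0970000
r₂ = 2.7000000 − (-10.0970000)·(-1.0000000)/(-29.5700000) = 3.0414609;  |Δ| = 0.3414609
f(3.0414609) = -2.1230576
r₃ = 3.0414609 − (-2.1230576)·(0.3414609)/(7.9739424) = 3.1323747;  |Δ| = 0.0909138
f(3.1323747) = 0.3488200
r₄ = 3.1323747 − 0.3488200·(0.0909138)/(2.4718776) = 3.1195454;  |Δ| = 0.0128293
f(3.1195454) = -0.0093098
r₅ = 3.1195454 − (-0.0093098)·(-0.0128293)/(-0.3581298) = 3.1198789;  |Δ| = 0.0003335
|r₅ − r₄| = 0.0003335 < 10^{-3}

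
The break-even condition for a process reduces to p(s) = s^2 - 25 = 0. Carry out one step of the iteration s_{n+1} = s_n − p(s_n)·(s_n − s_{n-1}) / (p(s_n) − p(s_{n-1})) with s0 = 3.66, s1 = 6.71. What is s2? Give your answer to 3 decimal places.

4.779

p(3.66) = -11.60440, p(6.71) = 20.02410
s2 = 6.71000 − 20.02410·(6.71000 − 3.66000) / (20.02410 − (-11.60440)) = 6.71000 − (61.07350)/(31.62850) = 4.77904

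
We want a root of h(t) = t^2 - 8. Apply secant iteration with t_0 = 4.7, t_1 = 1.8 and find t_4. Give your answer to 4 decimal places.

2.8246

h(4.7) = 14.090000, h(1.8) = -4.760000
t_2 = 1.800000 − (-4.760000)·(1.800000 − 4.700000) / (-4.760000 − 14.090000) = 1.800000 − (13.804000)/(-18.850000) = 2.532308
h(2.532308) = -1.587418
t_3 = 2.532308 − (-1.587418)·(2.532308 − 1.800000) / (-1.587418 − (-4.760000)) = 2.532308 − (-1.162478)/(3.172582) = 2.898722
h(2.898722) = 0.402587
t_4 = 2.898722 − 0.402587·(2.898722 − 2.532308) / (0.402587 − (-1.587418)) = 2.898722 − (0.147513)/(1.990005) = 2.824594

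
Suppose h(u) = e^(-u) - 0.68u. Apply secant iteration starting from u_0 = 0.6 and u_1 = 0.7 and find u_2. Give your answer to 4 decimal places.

0.7171

h(0.6) = 0.140812, h(0.7) = 0.020585
u_2 = 0.700000 − 0.020585·(0.700000 − 0.600000) / (0.020585 − 0.140812) = 0.700000 − (0.002059)/(-0.120226) = 0.717122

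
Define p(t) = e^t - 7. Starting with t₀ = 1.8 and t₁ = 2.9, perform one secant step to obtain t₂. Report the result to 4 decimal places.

p(1.8) = -0.950353, p(2.9) = 11.174145
t₂ = 2.900000 − 11.174145·(2.900000 − 1.800000) / (11.174145 − (-0.950353)) = 2.900000 − (12.291560)/(12.124498) = 1.886221

1.8862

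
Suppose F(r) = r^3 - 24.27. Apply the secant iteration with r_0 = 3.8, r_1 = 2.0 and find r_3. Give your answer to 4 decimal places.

3.0081

F(3.8) = 30.602000, F(2.0) = -16.270000
r_2 = 2.000000 − (-16.270000)·(2.000000 − 3.800000) / (-16.270000 − 30.602000) = 2.000000 − (29.286000)/(-46.872000) = 2.624808
F(2.624808) = -6.186078
r_3 = 2.624808 − (-6.186078)·(2.624808 − 2.000000) / (-6.186078 − (-16.270000)) = 2.624808 − (-3.865111)/(10.083922) = 3.008102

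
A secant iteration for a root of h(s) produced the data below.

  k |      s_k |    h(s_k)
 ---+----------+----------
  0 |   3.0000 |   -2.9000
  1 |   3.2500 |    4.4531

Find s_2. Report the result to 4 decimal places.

3.0986

s_2 = 3.2500 − 4.4531·(3.2500 − 3.0000) / (4.4531 − (-2.9000))
   = 3.2500 − (1.113275)/(7.353100) = 3.098598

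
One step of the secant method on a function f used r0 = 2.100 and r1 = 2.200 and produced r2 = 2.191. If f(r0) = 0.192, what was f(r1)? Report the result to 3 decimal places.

-0.019

The secant line through (2.100, 0.192) and (2.200, f(r1)) crosses zero at r2 = 2.191.
So (2.100, 0.192), (2.200, f(r1)), (2.191, 0) are collinear:
f(r1) = 0.192 · (2.200 − 2.191) / (2.100 − 2.191) = 0.192 · (0.00900)/(-0.09100) = -0.01899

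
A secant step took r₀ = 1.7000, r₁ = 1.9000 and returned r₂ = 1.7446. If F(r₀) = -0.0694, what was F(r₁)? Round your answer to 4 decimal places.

The secant line through (1.7000, -0.0694) and (1.9000, F(r₁)) crosses zero at r₂ = 1.7446.
So (1.7000, -0.0694), (1.9000, F(r₁)), (1.7446, 0) are collinear:
F(r₁) = -0.0694 · (1.9000 − 1.7446) / (1.7000 − 1.7446) = -0.0694 · (0.155400)/(-0.044600) = 0.241811

0.2418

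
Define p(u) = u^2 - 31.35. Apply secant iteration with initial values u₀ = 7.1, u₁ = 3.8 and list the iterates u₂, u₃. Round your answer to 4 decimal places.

5.3514, 5.6478

p(7.1) = 19.060000, p(3.8) = -16.910000
u₂ = 3.800000 − (-16.910000)·(3.800000 − 7.100000) / (-16.910000 − 19.060000) = 3.800000 − (55.803000)/(-35.970000) = 5.351376
p(5.351376) = -2.712773
u₃ = 5.351376 − (-2.712773)·(5.351376 − 3.800000) / (-2.712773 − (-16.910000)) = 5.351376 − (-4.208532)/(14.197227) = 5.647810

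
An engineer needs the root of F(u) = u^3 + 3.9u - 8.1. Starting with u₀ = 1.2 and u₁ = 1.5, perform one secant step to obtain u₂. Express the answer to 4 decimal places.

1.3802

F(1.2) = -1.692000, F(1.5) = 1.125000
u₂ = 1.500000 − 1.125000·(1.500000 − 1.200000) / (1.125000 − (-1.692000)) = 1.500000 − (0.337500)/(2.817000) = 1.380192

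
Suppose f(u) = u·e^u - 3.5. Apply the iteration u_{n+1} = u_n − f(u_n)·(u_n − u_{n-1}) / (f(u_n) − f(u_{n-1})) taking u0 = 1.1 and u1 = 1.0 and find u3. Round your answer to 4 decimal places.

f(1.1) = -0.195417, f(1.0) = -0.781718
u2 = 1.000000 − (-0.781718)·(1.000000 − 1.100000) / (-0.781718 − (-0.195417)) = 1.000000 − (0.078172)/(-0.586301) = 1.133331
f(1.133331) = 0.020107
u3 = 1.133331 − 0.020107·(1.133331 − 1.000000) / (0.020107 − (-0.781718)) = 1.133331 − (0.002681)/(0.801825) = 1.129987

1.1300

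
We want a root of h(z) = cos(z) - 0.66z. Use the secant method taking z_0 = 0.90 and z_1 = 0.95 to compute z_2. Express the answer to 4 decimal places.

h(0.90) = 0.027610, h(0.95) = -0.045317
z_2 = 0.950000 − (-0.045317)·(0.950000 − 0.900000) / (-0.045317 − 0.027610) = 0.950000 − (-0.002266)/(-0.072927) = 0.918930

0.9189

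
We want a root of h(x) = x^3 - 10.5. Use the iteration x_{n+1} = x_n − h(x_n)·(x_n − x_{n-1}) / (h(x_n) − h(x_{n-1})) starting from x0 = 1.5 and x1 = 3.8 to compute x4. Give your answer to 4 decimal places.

2.2284

h(1.5) = -7.125000, h(3.8) = 44.372000
x2 = 3.800000 − 44.372000·(3.800000 − 1.500000) / (44.372000 − (-7.125000)) = 3.800000 − (102.055600)/(51.497000) = 1.818222
h(1.818222) = -4.489079
x3 = 1.818222 − (-4.489079)·(1.818222 − 3.800000) / (-4.489079 − 44.372000) = 1.818222 − (8.896356)/(-48.861079) = 2.000297
h(2.000297) = -2.496437
x4 = 2.000297 − (-2.496437)·(2.000297 − 1.818222) / (-2.496437 − (-4.489079)) = 2.000297 − (-0.454537)/(1.992642) = 2.228405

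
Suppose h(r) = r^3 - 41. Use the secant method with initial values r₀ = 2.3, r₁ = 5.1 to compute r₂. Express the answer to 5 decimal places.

2.97007

h(2.3) = -28.8330000, h(5.1) = 91.6510000
r₂ = 5.1000000 − 91.6510000·(5.1000000 − 2.3000000) / (91.6510000 − (-28.8330000)) = 5.1000000 − (256.6228000)/(120.4840000) = 2.9700674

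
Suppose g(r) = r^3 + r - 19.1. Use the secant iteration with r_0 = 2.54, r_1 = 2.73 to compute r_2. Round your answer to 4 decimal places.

g(2.54) = -0.172936, g(2.73) = 3.976417
r_2 = 2.730000 − 3.976417·(2.730000 − 2.540000) / (3.976417 − (-0.172936)) = 2.730000 − (0.755519)/(4.149353) = 2.547919

2.5479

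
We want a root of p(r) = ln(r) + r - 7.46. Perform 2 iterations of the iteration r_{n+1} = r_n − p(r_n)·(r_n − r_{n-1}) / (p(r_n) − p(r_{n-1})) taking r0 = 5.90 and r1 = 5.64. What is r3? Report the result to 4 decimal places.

5.7166

p(5.90) = 0.214952, p(5.64) = -0.090116
r2 = 5.640000 − (-0.090116)·(5.640000 − 5.900000) / (-0.090116 − 0.214952) = 5.640000 − (0.023430)/(-0.305068) = 5.716803
p(5.716803) = 0.000213
r3 = 5.716803 − 0.000213·(5.716803 − 5.640000) / (0.000213 − (-0.090116)) = 5.716803 − (0.000016)/(0.090329) = 5.716622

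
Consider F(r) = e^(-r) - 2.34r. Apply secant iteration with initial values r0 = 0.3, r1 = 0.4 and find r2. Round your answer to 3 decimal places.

F(0.3) = 0.03882, F(0.4) = -0.26568
r2 = 0.40000 − (-0.26568)·(0.40000 − 0.30000) / (-0.26568 − 0.03882) = 0.40000 − (-0.02657)/(-0.30450) = 0.31275

0.313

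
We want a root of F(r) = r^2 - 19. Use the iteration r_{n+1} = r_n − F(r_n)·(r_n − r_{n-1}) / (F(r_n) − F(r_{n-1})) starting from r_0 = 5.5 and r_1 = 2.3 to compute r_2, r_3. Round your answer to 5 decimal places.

F(5.5) = 11.2500000, F(2.3) = -13.7100000
r_2 = 2.3000000 − (-13.7100000)·(2.3000000 − 5.5000000) / (-13.7100000 − 11.2500000) = 2.3000000 − (43.8720000)/(-24.9600000) = 4.0576923
F(4.0576923) = -2.5351331
r_3 = 4.0576923 − (-2.5351331)·(4.0576923 − 2.3000000) / (-2.5351331 − (-13.7100000)) = 4.0576923 − (-4.4559840)/(11.1748669) = 4.4564428

4.05769, 4.45644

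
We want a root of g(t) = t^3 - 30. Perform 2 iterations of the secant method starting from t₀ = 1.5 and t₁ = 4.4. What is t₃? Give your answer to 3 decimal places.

2.871

g(1.5) = -26.62500, g(4.4) = 55.18400
t₂ = 4.40000 − 55.18400·(4.40000 − 1.50000) / (55.18400 − (-26.62500)) = 4.40000 − (160.03360)/(81.80900) = 2.44381
g(2.44381) = -15.40498
t₃ = 2.44381 − (-15.40498)·(2.44381 − 4.40000) / (-15.40498 − 55.18400) = 2.44381 − (30.13501)/(-70.58898) = 2.87072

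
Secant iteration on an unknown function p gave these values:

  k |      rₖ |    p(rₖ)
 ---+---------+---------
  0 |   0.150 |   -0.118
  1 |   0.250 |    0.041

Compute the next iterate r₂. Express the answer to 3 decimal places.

r₂ = 0.250 − 0.041·(0.250 − 0.150) / (0.041 − (-0.118))
   = 0.250 − (0.00410)/(0.15900) = 0.22421

0.224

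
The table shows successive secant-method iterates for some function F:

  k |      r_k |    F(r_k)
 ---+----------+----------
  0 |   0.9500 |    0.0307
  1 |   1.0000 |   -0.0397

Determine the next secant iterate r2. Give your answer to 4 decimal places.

0.9718

r2 = 1.0000 − (-0.0397)·(1.0000 − 0.9500) / (-0.0397 − 0.0307)
   = 1.0000 − (-0.001985)/(-0.070400) = 0.971804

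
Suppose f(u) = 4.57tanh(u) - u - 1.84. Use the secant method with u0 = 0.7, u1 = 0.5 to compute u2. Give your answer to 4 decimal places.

0.6014

f(0.7) = 0.221961, f(0.5) = -0.228125
u2 = 0.500000 − (-0.228125)·(0.500000 − 0.700000) / (-0.228125 − 0.221961) = 0.500000 − (0.045625)/(-0.450085) = 0.601369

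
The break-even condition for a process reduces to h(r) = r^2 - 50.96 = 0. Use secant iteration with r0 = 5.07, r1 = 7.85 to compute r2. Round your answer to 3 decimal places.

h(5.07) = -25.25510, h(7.85) = 10.66250
r2 = 7.85000 − 10.66250·(7.85000 − 5.07000) / (10.66250 − (-25.25510)) = 7.85000 − (29.64175)/(35.91760) = 7.02473

7.025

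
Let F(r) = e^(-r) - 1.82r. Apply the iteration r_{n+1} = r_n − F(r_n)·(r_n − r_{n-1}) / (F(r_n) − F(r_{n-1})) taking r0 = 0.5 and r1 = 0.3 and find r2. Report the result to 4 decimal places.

F(0.5) = -0.303469, F(0.3) = 0.194818
r2 = 0.300000 − 0.194818·(0.300000 − 0.500000) / (0.194818 − (-0.303469)) = 0.300000 − (-0.038964)/(0.498288) = 0.378195

0.3782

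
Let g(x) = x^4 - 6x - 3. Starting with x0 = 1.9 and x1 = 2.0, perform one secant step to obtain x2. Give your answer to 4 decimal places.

1.9578

g(1.9) = -1.367900, g(2.0) = 1.000000
x2 = 2.000000 − 1.000000·(2.000000 − 1.900000) / (1.000000 − (-1.367900)) = 2.000000 − (0.100000)/(2.367900) = 1.957768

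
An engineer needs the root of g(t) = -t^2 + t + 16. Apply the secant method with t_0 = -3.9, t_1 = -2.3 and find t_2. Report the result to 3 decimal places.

g(-3.9) = -3.11000, g(-2.3) = 8.41000
t_2 = -2.30000 − 8.41000·(-2.30000 − (-3.90000)) / (8.41000 − (-3.11000)) = -2.30000 − (13.45600)/(11.52000) = -3.46806

-3.468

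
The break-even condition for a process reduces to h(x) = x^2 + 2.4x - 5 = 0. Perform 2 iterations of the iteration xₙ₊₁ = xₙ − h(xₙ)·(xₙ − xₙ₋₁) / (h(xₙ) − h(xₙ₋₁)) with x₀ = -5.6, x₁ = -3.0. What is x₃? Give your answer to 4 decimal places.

h(-5.6) = 12.920000, h(-3.0) = -3.200000
x₂ = -3.000000 − (-3.200000)·(-3.000000 − (-5.600000)) / (-3.200000 − 12.920000) = -3.000000 − (-8.320000)/(-16.120000) = -3.516129
h(-3.516129) = -1.075546
x₃ = -3.516129 − (-1.075546)·(-3.516129 − (-3.000000)) / (-1.075546 − (-3.200000)) = -3.516129 − (0.555121)/(2.124454) = -3.777429

-3.7774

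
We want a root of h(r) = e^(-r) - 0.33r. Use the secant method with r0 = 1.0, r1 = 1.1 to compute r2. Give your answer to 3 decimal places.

h(1.0) = 0.03788, h(1.1) = -0.03013
r2 = 1.10000 − (-0.03013)·(1.10000 − 1.00000) / (-0.03013 − 0.03788) = 1.10000 − (-0.00301)/(-0.06801) = 1.05570

1.056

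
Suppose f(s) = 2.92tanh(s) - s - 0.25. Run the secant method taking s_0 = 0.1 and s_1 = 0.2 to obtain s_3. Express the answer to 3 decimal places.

0.131

f(0.1) = -0.05897, f(0.2) = 0.12634
s_2 = 0.20000 − 0.12634·(0.20000 − 0.10000) / (0.12634 − (-0.05897)) = 0.20000 − (0.01263)/(0.18531) = 0.13182
f(0.13182) = 0.00089
s_3 = 0.13182 − 0.00089·(0.13182 − 0.20000) / (0.00089 − 0.12634) = 0.13182 − (-0.00006)/(-0.12545) = 0.13134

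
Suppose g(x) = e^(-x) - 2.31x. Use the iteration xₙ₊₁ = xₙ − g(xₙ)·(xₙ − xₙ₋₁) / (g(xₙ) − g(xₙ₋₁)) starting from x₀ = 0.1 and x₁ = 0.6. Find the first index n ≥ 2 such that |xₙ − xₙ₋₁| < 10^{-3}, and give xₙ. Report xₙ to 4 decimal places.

g(0.1) = 0.673837, g(0.6) = -0.837188
x₂ = 0.600000 − (-0.837188)·(0.500000)/(-1.511026) = 0.322974;  |Δ| = 0.277026
g(0.322974) = -0.022076
x₃ = 0.322974 − (-0.022076)·(-0.277026)/(0.815113) = 0.315471;  |Δ| = 0.007503
g(0.315471) = 0.000708
x₄ = 0.315471 − 0.000708·(-0.007503)/(0.022784) = 0.315704;  |Δ| = 0.000233
|x₄ − x₃| = 0.000233 < 10^{-3}

n = 4, xₙ = 0.3157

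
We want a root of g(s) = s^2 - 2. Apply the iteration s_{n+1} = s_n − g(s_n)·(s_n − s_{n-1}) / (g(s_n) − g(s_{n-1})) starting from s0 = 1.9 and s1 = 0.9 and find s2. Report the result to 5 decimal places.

g(1.9) = 1.6100000, g(0.9) = -1.1900000
s2 = 0.9000000 − (-1.1900000)·(0.9000000 − 1.9000000) / (-1.1900000 − 1.6100000) = 0.9000000 − (1.1900000)/(-2.8000000) = 1.3250000

1.32500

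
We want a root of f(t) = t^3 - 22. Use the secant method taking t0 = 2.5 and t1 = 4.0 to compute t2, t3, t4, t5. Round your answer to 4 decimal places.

f(2.5) = -6.375000, f(4.0) = 42.000000
t2 = 4.000000 − 42.000000·(4.000000 − 2.500000) / (42.000000 − (-6.375000)) = 4.000000 − (63.000000)/(48.375000) = 2.697674
f(2.697674) = -2.367817
t3 = 2.697674 − (-2.367817)·(2.697674 − 4.000000) / (-2.367817 − 42.000000) = 2.697674 − (3.083668)/(-44.367817) = 2.767177
f(2.767177) = -0.810988
t4 = 2.767177 − (-0.810988)·(2.767177 − 2.697674) / (-0.810988 − (-2.367817)) = 2.767177 − (-0.056366)/(1.556829) = 2.803382
f(2.803382) = 0.031644
t5 = 2.803382 − 0.031644·(2.803382 − 2.767177) / (0.031644 − (-0.810988)) = 2.803382 − (0.001146)/(0.842632) = 2.802022

2.6977, 2.7672, 2.8034, 2.8020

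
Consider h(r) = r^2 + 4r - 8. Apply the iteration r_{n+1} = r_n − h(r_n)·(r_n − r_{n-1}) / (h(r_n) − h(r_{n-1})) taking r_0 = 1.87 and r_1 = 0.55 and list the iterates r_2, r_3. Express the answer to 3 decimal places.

1.406, 1.473

h(1.87) = 2.97690, h(0.55) = -5.49750
r_2 = 0.55000 − (-5.49750)·(0.55000 − 1.87000) / (-5.49750 − 2.97690) = 0.55000 − (7.25670)/(-8.47440) = 1.40631
h(1.40631) = -0.39706
r_3 = 1.40631 − (-0.39706)·(1.40631 − 0.55000) / (-0.39706 − (-5.49750)) = 1.40631 − (-0.34001)/(5.10044) = 1.47297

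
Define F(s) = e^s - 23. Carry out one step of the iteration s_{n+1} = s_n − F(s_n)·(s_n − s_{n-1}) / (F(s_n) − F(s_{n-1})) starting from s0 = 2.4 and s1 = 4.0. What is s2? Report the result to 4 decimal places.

F(2.4) = -11.976824, F(4.0) = 31.598150
s2 = 4.000000 − 31.598150·(4.000000 − 2.400000) / (31.598150 − (-11.976824)) = 4.000000 − (50.557040)/(43.574974) = 2.839769

2.8398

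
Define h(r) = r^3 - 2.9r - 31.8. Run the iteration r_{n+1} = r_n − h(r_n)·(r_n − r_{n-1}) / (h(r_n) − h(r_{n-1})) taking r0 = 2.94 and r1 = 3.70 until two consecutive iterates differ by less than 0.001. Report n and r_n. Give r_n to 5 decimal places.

h(2.94) = -14.9138160, h(3.70) = 8.1230000
r2 = 3.7000000 − 8.1230000·(0.7600000)/(23.0368160) = 3.4320168;  |Δ| = 0.2679832
h(3.4320168) = -1.3280180
r3 = 3.4320168 − (-1.3280180)·(-0.2679832)/(-9.4510180) = 3.4696727;  |Δ| = 0.0376559
h(3.4696727) = -0.0919504
r4 = 3.4696727 − (-0.0919504)·(0.0376559)/(1.2360676) = 3.4724739;  |Δ| = 0.0028012
h(3.4724739) = 0.0011757
r5 = 3.4724739 − 0.0011757·(0.0028012)/(0.0931261) = 3.4724385;  |Δ| = 0.0000354
|r5 − r4| = 0.0000354 < 0.001

n = 5, r_n = 3.47244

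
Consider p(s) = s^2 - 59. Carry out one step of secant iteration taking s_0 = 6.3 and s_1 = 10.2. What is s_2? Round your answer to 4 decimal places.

7.4703

p(6.3) = -19.310000, p(10.2) = 45.040000
s_2 = 10.200000 − 45.040000·(10.200000 − 6.300000) / (45.040000 − (-19.310000)) = 10.200000 − (175.656000)/(64.350000) = 7.470303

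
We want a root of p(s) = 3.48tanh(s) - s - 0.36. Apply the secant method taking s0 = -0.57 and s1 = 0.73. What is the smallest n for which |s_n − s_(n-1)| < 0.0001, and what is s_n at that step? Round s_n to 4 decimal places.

n = 6, s_n = 0.1466

p(-0.57) = -1.583450, p(0.73) = 1.078267
s2 = 0.730000 − 1.078267·(1.300000)/(2.661718) = 0.203367;  |Δ| = 0.526633
p(0.203367) = 0.134753
s3 = 0.203367 − 0.134753·(-0.526633)/(-0.943514) = 0.128153;  |Δ| = 0.075214
p(0.128153) = -0.044605
s4 = 0.128153 − (-0.044605)·(-0.075214)/(-0.179358) = 0.146859;  |Δ| = 0.018705
p(0.146859) = 0.000567
s5 = 0.146859 − 0.000567·(0.018705)/(0.045171) = 0.146624;  |Δ| = 0.000235
p(0.146624) = 0.000002
s6 = 0.146624 − 0.000002·(-0.000235)/(-0.000564) = 0.146623;  |Δ| = 0.000001
|s6 − s5| = 0.000001 < 0.0001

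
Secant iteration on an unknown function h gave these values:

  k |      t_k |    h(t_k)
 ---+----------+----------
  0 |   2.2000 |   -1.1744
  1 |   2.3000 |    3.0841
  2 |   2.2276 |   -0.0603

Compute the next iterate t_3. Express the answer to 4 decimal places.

t_3 = 2.2276 − (-0.0603)·(2.2276 − 2.3000) / (-0.0603 − 3.0841)
   = 2.2276 − (0.004366)/(-3.144400) = 2.228988

2.2290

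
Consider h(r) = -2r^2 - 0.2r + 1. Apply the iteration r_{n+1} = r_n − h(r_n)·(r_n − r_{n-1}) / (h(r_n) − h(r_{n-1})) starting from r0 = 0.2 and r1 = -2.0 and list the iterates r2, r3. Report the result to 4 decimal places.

h(0.2) = 0.880000, h(-2.0) = -6.600000
r2 = -2.000000 − (-6.600000)·(-2.000000 − 0.200000) / (-6.600000 − 0.880000) = -2.000000 − (14.520000)/(-7.480000) = -0.058824
h(-0.058824) = 1.004844
r3 = -0.058824 − 1.004844·(-0.058824 − (-2.000000)) / (1.004844 − (-6.600000)) = -0.058824 − (1.950580)/(7.604844) = -0.315315

-0.0588, -0.3153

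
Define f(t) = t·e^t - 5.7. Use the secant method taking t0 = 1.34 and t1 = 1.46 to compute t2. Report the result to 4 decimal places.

1.3998

f(1.34) = -0.582482, f(1.46) = 0.586701
t2 = 1.460000 − 0.586701·(1.460000 − 1.340000) / (0.586701 − (-0.582482)) = 1.460000 − (0.070404)/(1.169183) = 1.399783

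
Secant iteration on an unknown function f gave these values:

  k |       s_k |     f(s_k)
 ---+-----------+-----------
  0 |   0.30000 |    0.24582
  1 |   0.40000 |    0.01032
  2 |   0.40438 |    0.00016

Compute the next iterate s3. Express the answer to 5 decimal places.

0.40445

s3 = 0.40438 − 0.00016·(0.40438 − 0.40000) / (0.00016 − 0.01032)
   = 0.40438 − (0.0000007)/(-0.0101600) = 0.4044490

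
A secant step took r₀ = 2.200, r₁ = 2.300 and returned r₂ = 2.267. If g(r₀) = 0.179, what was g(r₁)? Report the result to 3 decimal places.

The secant line through (2.200, 0.179) and (2.300, g(r₁)) crosses zero at r₂ = 2.267.
So (2.200, 0.179), (2.300, g(r₁)), (2.267, 0) are collinear:
g(r₁) = 0.179 · (2.300 − 2.267) / (2.200 − 2.267) = 0.179 · (0.03300)/(-0.06700) = -0.08816

-0.088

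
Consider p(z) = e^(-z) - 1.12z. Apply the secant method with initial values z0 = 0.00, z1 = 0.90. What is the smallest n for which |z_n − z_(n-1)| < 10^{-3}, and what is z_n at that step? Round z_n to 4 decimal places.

n = 5, z_n = 0.5271

p(0.00) = 1.000000, p(0.90) = -0.601430
z2 = 0.900000 − (-0.601430)·(0.900000)/(-1.601430) = 0.561998;  |Δ| = 0.338002
p(0.561998) = -0.059368
z3 = 0.561998 − (-0.059368)·(-0.338002)/(0.542062) = 0.524979;  |Δ| = 0.037019
p(0.524979) = 0.003592
z4 = 0.524979 − 0.003592·(-0.037019)/(0.062960) = 0.527091;  |Δ| = 0.002112
p(0.527091) = -0.000022
z5 = 0.527091 − (-0.000022)·(0.002112)/(-0.003613) = 0.527078;  |Δ| = 0.000013
|z5 − z4| = 0.000013 < 10^{-3}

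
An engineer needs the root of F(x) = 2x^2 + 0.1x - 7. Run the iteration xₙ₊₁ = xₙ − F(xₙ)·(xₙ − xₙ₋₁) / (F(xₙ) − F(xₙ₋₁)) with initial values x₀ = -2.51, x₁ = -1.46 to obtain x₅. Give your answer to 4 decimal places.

-1.8960

F(-2.51) = 5.349200, F(-1.46) = -2.882800
x₂ = -1.460000 − (-2.882800)·(-1.460000 − (-2.510000)) / (-2.882800 − 5.349200) = -1.460000 − (-3.026940)/(-8.232000) = -1.827704
F(-1.827704) = -0.501766
x₃ = -1.827704 − (-0.501766)·(-1.827704 − (-1.460000)) / (-0.501766 − (-2.882800)) = -1.827704 − (0.184501)/(2.381034) = -1.905192
F(-1.905192) = 0.068994
x₄ = -1.905192 − 0.068994·(-1.905192 − (-1.827704)) / (0.068994 − (-0.501766)) = -1.905192 − (-0.005346)/(0.570760) = -1.895825
F(-1.895825) = -0.001276
x₅ = -1.895825 − (-0.001276)·(-1.895825 − (-1.905192)) / (-0.001276 − 0.068994) = -1.895825 − (-0.000012)/(-0.070270) = -1.895995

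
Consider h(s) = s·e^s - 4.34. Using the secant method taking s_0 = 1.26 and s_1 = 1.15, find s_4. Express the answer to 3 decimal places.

1.247

h(1.26) = 0.10203, h(1.15) = -0.70808
s_2 = 1.15000 − (-0.70808)·(1.15000 − 1.26000) / (-0.70808 − 0.10203) = 1.15000 − (0.07789)/(-0.81011) = 1.24615
h(1.24615) = -0.00726
s_3 = 1.24615 − (-0.00726)·(1.24615 − 1.15000) / (-0.00726 − (-0.70808)) = 1.24615 − (-0.00070)/(0.70082) = 1.24714
h(1.24714) = 0.00052
s_4 = 1.24714 − 0.00052·(1.24714 − 1.24615) / (0.00052 − (-0.00726)) = 1.24714 − (0.00000)/(0.00778) = 1.24707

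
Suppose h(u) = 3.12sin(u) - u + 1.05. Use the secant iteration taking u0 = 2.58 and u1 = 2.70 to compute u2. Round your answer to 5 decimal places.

h(2.58) = 0.1315089, h(2.70) = -0.3165748
u2 = 2.7000000 − (-0.3165748)·(2.7000000 − 2.5800000) / (-0.3165748 − 0.1315089) = 2.7000000 − (-0.0379890)/(-0.4480837) = 2.6152190

2.61522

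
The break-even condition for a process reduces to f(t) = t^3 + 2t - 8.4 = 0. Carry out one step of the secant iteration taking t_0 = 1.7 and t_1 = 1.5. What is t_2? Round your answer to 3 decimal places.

f(1.7) = -0.08700, f(1.5) = -2.02500
t_2 = 1.50000 − (-2.02500)·(1.50000 − 1.70000) / (-2.02500 − (-0.08700)) = 1.50000 − (0.40500)/(-1.93800) = 1.70898

1.709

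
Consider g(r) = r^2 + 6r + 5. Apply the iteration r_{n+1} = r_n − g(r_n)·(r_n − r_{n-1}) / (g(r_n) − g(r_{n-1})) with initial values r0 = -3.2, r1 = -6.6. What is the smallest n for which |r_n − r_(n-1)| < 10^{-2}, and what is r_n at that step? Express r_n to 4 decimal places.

g(-3.2) = -3.960000, g(-6.6) = 8.960000
r2 = -6.600000 − 8.960000·(-3.400000)/(12.920000) = -4.242105;  |Δ| = 2.357895
g(-4.242105) = -2.457175
r3 = -4.242105 − (-2.457175)·(2.357895)/(-11.417175) = -4.749565;  |Δ| = 0.507460
g(-4.749565) = -0.939022
r4 = -4.749565 − (-0.939022)·(-0.507460)/(1.518153) = -5.063444;  |Δ| = 0.313879
g(-5.063444) = 0.257801
r5 = -5.063444 − 0.257801·(-0.313879)/(1.196822) = -4.995833;  |Δ| = 0.067611
g(-4.995833) = -0.016650
r6 = -4.995833 − (-0.016650)·(0.067611)/(-0.274451) = -4.999935;  |Δ| = 0.004102
|r6 − r5| = 0.004102 < 10^{-2}

n = 6, r_n = -4.9999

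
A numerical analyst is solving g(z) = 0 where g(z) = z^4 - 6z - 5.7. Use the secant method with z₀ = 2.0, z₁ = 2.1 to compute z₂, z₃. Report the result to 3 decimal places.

2.060, 2.062

g(2.0) = -1.70000, g(2.1) = 1.14810
z₂ = 2.10000 − 1.14810·(2.10000 − 2.00000) / (1.14810 − (-1.70000)) = 2.10000 − (0.11481)/(2.84810) = 2.05969
g(2.05969) = -0.06087
z₃ = 2.05969 − (-0.06087)·(2.05969 − 2.10000) / (-0.06087 − 1.14810) = 2.05969 − (0.00245)/(-1.20897) = 2.06172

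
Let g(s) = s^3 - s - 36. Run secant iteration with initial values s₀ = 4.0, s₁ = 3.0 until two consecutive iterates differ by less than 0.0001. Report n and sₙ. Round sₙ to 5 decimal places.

n = 6, sₙ = 3.40285

g(4.0) = 24.0000000, g(3.0) = -12.0000000
s₂ = 3.0000000 − (-12.0000000)·(-1.0000000)/(-36.0000000) = 3.3333333;  |Δ| = 0.3333333
g(3.3333333) = -2.2962963
s₃ = 3.3333333 − (-2.2962963)·(0.3333333)/(9.7037037) = 3.4122137;  |Δ| = 0.0788804
g(3.4122137) = 0.3168822
s₄ = 3.4122137 − 0.3168822·(0.0788804)/(2.6131785) = 3.4026485;  |Δ| = 0.0095653
g(3.4026485) = -0.0067284
s₅ = 3.4026485 − (-0.0067284)·(-0.0095653)/(-0.3236106) = 3.4028473;  |Δ| = 0.0001989
g(3.4028473) = -0.0000190
s₆ = 3.4028473 − (-0.0000190)·(0.0001989)/(0.0067094) = 3.4028479;  |Δ| = 0.0000006
|s₆ − s₅| = 0.0000006 < 0.0001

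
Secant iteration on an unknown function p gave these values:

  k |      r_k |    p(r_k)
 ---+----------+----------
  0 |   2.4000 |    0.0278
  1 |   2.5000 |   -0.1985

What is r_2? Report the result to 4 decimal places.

r_2 = 2.5000 − (-0.1985)·(2.5000 − 2.4000) / (-0.1985 − 0.0278)
   = 2.5000 − (-0.019850)/(-0.226300) = 2.412285

2.4123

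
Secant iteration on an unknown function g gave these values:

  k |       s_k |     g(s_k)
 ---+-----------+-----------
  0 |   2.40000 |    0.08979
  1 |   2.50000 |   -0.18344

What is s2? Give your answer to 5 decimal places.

s2 = 2.50000 − (-0.18344)·(2.50000 − 2.40000) / (-0.18344 − 0.08979)
   = 2.50000 − (-0.0183440)/(-0.2732300) = 2.4328624

2.43286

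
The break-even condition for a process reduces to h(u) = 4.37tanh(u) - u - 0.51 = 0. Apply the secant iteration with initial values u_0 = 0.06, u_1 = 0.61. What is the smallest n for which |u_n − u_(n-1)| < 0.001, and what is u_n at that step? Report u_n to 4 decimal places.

n = 5, u_n = 0.1529

h(0.06) = -0.308114, h(0.61) = 1.257835
u_2 = 0.610000 − 1.257835·(0.550000)/(1.565950) = 0.168217;  |Δ| = 0.441783
h(0.168217) = 0.050036
u_3 = 0.168217 − 0.050036·(-0.441783)/(-1.207799) = 0.149915;  |Δ| = 0.018302
h(0.149915) = -0.009649
u_4 = 0.149915 − (-0.009649)·(-0.018302)/(-0.059685) = 0.152874;  |Δ| = 0.002959
h(0.152874) = 0.000030
u_5 = 0.152874 − 0.000030·(0.002959)/(0.009680) = 0.152865;  |Δ| = 0.000009
|u_5 − u_4| = 0.000009 < 0.001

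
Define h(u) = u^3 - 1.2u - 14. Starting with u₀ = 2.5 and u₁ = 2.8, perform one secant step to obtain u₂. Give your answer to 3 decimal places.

h(2.5) = -1.37500, h(2.8) = 4.59200
u₂ = 2.80000 − 4.59200·(2.80000 − 2.50000) / (4.59200 − (-1.37500)) = 2.80000 − (1.37760)/(5.96700) = 2.56913

2.569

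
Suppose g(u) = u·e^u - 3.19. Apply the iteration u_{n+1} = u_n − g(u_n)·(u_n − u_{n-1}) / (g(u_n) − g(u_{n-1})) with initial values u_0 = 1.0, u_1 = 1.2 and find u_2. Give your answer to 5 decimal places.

1.07453

g(1.0) = -0.4717182, g(1.2) = 0.7941403
u_2 = 1.2000000 − 0.7941403·(1.2000000 − 1.0000000) / (0.7941403 − (-0.4717182)) = 1.2000000 − (0.1588281)/(1.2658585) = 1.0745294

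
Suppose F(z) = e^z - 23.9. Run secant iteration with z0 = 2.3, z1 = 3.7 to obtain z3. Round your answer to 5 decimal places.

3.11587

F(2.3) = -13.9258175, F(3.7) = 16.5473044
z2 = 3.7000000 − 16.5473044·(3.7000000 − 2.3000000) / (16.5473044 − (-13.9258175)) = 3.7000000 − (23.1662261)/(30.4731219) = 2.9397817
F(2.9397817) = -4.9882833
z3 = 2.9397817 − (-4.9882833)·(2.9397817 − 3.7000000) / (-4.9882833 − 16.5473044) = 2.9397817 − (3.7921844)/(-21.5355877) = 3.1158709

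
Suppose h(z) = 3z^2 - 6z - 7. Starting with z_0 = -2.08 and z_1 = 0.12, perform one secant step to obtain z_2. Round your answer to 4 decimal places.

h(-2.08) = 18.459200, h(0.12) = -7.676800
z_2 = 0.120000 − (-7.676800)·(0.120000 − (-2.080000)) / (-7.676800 − 18.459200) = 0.120000 − (-16.888960)/(-26.136000) = -0.526195

-0.5262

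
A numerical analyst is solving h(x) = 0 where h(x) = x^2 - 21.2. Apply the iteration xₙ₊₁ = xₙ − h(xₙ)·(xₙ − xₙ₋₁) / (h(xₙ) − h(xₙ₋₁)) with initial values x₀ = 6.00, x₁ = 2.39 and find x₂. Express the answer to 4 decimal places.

4.2360

h(6.00) = 14.800000, h(2.39) = -15.487900
x₂ = 2.390000 − (-15.487900)·(2.390000 − 6.000000) / (-15.487900 − 14.800000) = 2.390000 − (55.911319)/(-30.287900) = 4.235995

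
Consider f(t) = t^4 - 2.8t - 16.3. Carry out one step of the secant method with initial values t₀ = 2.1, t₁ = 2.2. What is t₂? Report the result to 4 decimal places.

f(2.1) = -2.731900, f(2.2) = 0.965600
t₂ = 2.200000 − 0.965600·(2.200000 − 2.100000) / (0.965600 − (-2.731900)) = 2.200000 − (0.096560)/(3.697500) = 2.173885

2.1739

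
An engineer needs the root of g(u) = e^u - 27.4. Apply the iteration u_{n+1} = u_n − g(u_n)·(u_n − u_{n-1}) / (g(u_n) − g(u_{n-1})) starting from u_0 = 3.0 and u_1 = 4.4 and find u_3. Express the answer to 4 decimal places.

3.2452

g(3.0) = -7.314463, g(4.4) = 54.050869
u_2 = 4.400000 − 54.050869·(4.400000 − 3.000000) / (54.050869 − (-7.314463)) = 4.400000 − (75.671216)/(61.365332) = 3.166874
g(3.166874) = -3.666833
u_3 = 3.166874 − (-3.666833)·(3.166874 − 4.400000) / (-3.666833 − 54.050869) = 3.166874 − (4.521669)/(-57.717702) = 3.245215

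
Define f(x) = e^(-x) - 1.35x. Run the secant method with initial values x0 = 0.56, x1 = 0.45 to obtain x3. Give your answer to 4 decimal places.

0.4652

f(0.56) = -0.184791, f(0.45) = 0.030128
x2 = 0.450000 − 0.030128·(0.450000 − 0.560000) / (0.030128 − (-0.184791)) = 0.450000 − (-0.003314)/(0.214919) = 0.465420
f(0.465420) = -0.000446
x3 = 0.465420 − (-0.000446)·(0.465420 − 0.450000) / (-0.000446 − 0.030128) = 0.465420 − (-0.000007)/(-0.030574) = 0.465195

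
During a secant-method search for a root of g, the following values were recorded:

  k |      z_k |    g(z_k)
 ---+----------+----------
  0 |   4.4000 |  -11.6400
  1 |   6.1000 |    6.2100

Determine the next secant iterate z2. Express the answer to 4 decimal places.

5.5086

z2 = 6.1000 − 6.2100·(6.1000 − 4.4000) / (6.2100 − (-11.6400))
   = 6.1000 − (10.557000)/(17.850000) = 5.508571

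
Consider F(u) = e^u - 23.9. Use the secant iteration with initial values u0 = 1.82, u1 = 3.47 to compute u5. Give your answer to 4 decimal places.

F(1.82) = -17.728142, F(3.47) = 8.236742
u2 = 3.470000 − 8.236742·(3.470000 − 1.820000) / (8.236742 − (-17.728142)) = 3.470000 − (13.590625)/(25.964884) = 2.946577
F(2.946577) = -4.859340
u3 = 2.946577 − (-4.859340)·(2.946577 − 3.470000) / (-4.859340 − 8.236742) = 2.946577 − (2.543492)/(-13.096082) = 3.140794
F(3.140794) = -0.777771
u4 = 3.140794 − (-0.777771)·(3.140794 − 2.946577) / (-0.777771 − (-4.859340)) = 3.140794 − (-0.151057)/(4.081569) = 3.177804
F(3.177804) = 0.094004
u5 = 3.177804 − 0.094004·(3.177804 − 3.140794) / (0.094004 − (-0.777771)) = 3.177804 − (0.003479)/(0.871775) = 3.173813

3.1738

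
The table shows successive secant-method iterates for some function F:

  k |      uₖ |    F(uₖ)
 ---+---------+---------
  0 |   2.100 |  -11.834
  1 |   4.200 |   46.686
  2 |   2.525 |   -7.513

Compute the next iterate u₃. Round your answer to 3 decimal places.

u₃ = 2.525 − (-7.513)·(2.525 − 4.200) / (-7.513 − 46.686)
   = 2.525 − (12.58428)/(-54.19900) = 2.75719

2.757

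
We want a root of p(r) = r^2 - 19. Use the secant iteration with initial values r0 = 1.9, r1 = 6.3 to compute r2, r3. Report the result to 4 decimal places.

p(1.9) = -15.390000, p(6.3) = 20.690000
r2 = 6.300000 − 20.690000·(6.300000 − 1.900000) / (20.690000 − (-15.390000)) = 6.300000 − (91.036000)/(36.080000) = 3.776829
p(3.776829) = -4.735561
r3 = 3.776829 − (-4.735561)·(3.776829 − 6.300000) / (-4.735561 − 20.690000) = 3.776829 − (11.948628)/(-25.425561) = 4.246775

3.7768, 4.2468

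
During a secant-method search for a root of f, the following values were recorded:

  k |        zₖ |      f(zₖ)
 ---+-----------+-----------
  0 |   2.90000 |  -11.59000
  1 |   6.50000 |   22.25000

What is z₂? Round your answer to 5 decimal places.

z₂ = 6.50000 − 22.25000·(6.50000 − 2.90000) / (22.25000 − (-11.59000))
   = 6.50000 − (80.1000000)/(33.8400000) = 4.1329787

4.13298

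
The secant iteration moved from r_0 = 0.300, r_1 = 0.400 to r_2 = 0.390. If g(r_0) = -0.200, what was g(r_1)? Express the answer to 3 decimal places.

0.022

The secant line through (0.300, -0.200) and (0.400, g(r_1)) crosses zero at r_2 = 0.390.
So (0.300, -0.200), (0.400, g(r_1)), (0.390, 0) are collinear:
g(r_1) = -0.200 · (0.400 − 0.390) / (0.300 − 0.390) = -0.200 · (0.01000)/(-0.09000) = 0.02222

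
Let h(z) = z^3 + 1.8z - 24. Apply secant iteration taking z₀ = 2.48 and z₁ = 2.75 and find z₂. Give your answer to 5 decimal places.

2.67178

h(2.48) = -4.2830080, h(2.75) = 1.7468750
z₂ = 2.7500000 − 1.7468750·(2.7500000 − 2.4800000) / (1.7468750 − (-4.2830080)) = 2.7500000 − (0.4716562)/(6.0298830) = 2.6717802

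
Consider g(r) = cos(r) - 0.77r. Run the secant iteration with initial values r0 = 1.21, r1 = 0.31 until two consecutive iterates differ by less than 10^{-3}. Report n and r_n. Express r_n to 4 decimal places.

n = 5, r_n = 0.8536

g(1.21) = -0.578681, g(0.31) = 0.713634
r2 = 0.310000 − 0.713634·(-0.900000)/(1.292314) = 0.806992;  |Δ| = 0.496992
g(0.806992) = 0.070290
r3 = 0.806992 − 0.070290·(0.496992)/(-0.643344) = 0.861292;  |Δ| = 0.054300
g(0.861292) = -0.011737
r4 = 0.861292 − (-0.011737)·(0.054300)/(-0.082027) = 0.853522;  |Δ| = 0.007770
g(0.853522) = 0.000121
r5 = 0.853522 − 0.000121·(-0.007770)/(0.011858) = 0.853601;  |Δ| = 0.000079
|r5 − r4| = 0.000079 < 10^{-3}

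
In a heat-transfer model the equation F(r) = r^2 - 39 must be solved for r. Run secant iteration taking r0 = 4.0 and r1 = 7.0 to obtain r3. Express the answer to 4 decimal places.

6.2361

F(4.0) = -23.000000, F(7.0) = 10.000000
r2 = 7.000000 − 10.000000·(7.000000 − 4.000000) / (10.000000 − (-23.000000)) = 7.000000 − (30.000000)/(33.000000) = 6.090909
F(6.090909) = -1.900826
r3 = 6.090909 − (-1.900826)·(6.090909 − 7.000000) / (-1.900826 − 10.000000) = 6.090909 − (1.728024)/(-11.900826) = 6.236111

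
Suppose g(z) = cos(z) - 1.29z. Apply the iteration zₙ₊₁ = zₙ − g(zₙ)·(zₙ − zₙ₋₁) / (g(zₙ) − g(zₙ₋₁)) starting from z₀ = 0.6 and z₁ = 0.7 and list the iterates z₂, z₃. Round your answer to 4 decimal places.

0.6271, 0.6275

g(0.6) = 0.051336, g(0.7) = -0.138158
z₂ = 0.700000 − (-0.138158)·(0.700000 − 0.600000) / (-0.138158 − 0.051336) = 0.700000 − (-0.013816)/(-0.189493) = 0.627091
g(0.627091) = 0.000791
z₃ = 0.627091 − 0.000791·(0.627091 − 0.700000) / (0.000791 − (-0.138158)) = 0.627091 − (-0.000058)/(0.138948) = 0.627506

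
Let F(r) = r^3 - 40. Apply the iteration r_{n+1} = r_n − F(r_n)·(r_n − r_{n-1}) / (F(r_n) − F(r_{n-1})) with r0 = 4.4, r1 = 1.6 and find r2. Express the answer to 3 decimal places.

F(4.4) = 45.18400, F(1.6) = -35.90400
r2 = 1.60000 − (-35.90400)·(1.60000 − 4.40000) / (-35.90400 − 45.18400) = 1.60000 − (100.53120)/(-81.08800) = 2.83978

2.840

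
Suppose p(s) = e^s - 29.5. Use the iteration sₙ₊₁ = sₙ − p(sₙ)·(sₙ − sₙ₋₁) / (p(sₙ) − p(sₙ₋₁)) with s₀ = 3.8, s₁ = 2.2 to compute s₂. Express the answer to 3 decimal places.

p(3.8) = 15.20118, p(2.2) = -20.47499
s₂ = 2.20000 − (-20.47499)·(2.20000 − 3.80000) / (-20.47499 − 15.20118) = 2.20000 − (32.75998)/(-35.67617) = 3.11826

3.118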